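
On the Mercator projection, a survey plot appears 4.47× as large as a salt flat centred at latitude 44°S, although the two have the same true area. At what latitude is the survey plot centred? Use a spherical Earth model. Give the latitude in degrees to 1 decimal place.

70.1°

Mercator areal scale is sec²φ, so apparent-area ratio = sec²φ₁ / sec²φ₂ = cos²φ₂ / cos²φ₁.
cos²φ₂ / cos²φ₁ = 4.47  ⇒  cos φ₁ = cos 44° / √4.47 = 0.7193/2.114 = 0.3402.
φ₁ = arccos(0.3402) ≈ 70.1°.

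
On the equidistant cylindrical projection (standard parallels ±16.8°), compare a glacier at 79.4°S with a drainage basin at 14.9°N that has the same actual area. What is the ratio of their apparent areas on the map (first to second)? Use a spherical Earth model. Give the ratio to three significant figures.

5.25

In the equirectangular projection with standard parallel φ₀ = 16.8° (x = Rλ cos φ₀, y = Rφ), meridians are true-scale (h = 1) and the parallel scale is k = cos φ₀ / cos φ.
Areal scale at 79.4°: h·k = 1.000 × 5.204 = 5.204.
Areal scale at 14.9°: h·k = 1.000 × 0.9906 = 0.9906.
Ratio = 5.204/0.9906 ≈ 5.25.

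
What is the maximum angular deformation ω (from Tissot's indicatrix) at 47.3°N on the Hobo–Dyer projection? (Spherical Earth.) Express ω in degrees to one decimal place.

The Hobo–Dyer projection is cylindrical equal-area with φ₀ = 37.5°. Cylindrical equal-area (φ₀ = 37.5°): h = cos φ / cos 37.5° along meridians, k = cos 37.5° / cos φ along parallels; h·k = 1.
At 47.3°: h = 0.8548, k = 1.170; principal scales a = 1.170, b = 0.8548.
sin(ω/2) = (a − b)/(a + b) = 0.3151/2.025 = 0.1556, so ω = 2 arcsin(0.1556) ≈ 17.9°.

17.9°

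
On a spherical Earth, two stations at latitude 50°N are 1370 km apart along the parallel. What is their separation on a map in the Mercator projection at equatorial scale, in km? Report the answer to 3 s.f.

2130 km

The Mercator projection is conformal; its linear scale factor is the same in every direction and equals sec φ = 1/cos φ.
Along the parallel, k = sec 50° = 1/0.6428 = 1.556.
Map distance = 1370 × 1.556 ≈ 2130 km.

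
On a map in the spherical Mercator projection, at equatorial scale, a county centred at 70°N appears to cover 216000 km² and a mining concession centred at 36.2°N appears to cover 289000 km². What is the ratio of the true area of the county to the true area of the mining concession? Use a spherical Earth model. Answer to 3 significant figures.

0.134

Since Mercator area scale is 1/cos²φ, the true area equals the apparent area multiplied by cos²φ.
True area of county: 216000 × cos²(70°) = 216000 × 0.1170 = 25270 km².
True area of mining concession: 289000 × cos²(36.2°) = 289000 × 0.6512 = 188200 km².
Ratio = 25270 / 188200 ≈ 0.134.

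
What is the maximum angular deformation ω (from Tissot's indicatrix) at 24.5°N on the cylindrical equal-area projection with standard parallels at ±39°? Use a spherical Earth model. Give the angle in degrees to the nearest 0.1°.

For cylindrical equal-area with standard parallel φ₀, h = cos φ / cos φ₀ and k = cos φ₀ / cos φ, so h·k = 1.
At 24.5°: h = 1.171, k = 0.8540; principal scales a = 1.171, b = 0.8540.
sin(ω/2) = (a − b)/(a + b) = 0.3169/2.025 = 0.1565, so ω = 2 arcsin(0.1565) ≈ 18.0°.

18.0°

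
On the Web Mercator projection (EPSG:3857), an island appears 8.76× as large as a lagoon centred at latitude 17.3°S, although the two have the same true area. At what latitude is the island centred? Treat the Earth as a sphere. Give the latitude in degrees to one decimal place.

On Mercator, (apparent₁)/(apparent₂) = sec²φ₁ / sec²φ₂ when true areas are equal.
cos²φ₂ / cos²φ₁ = 8.76  ⇒  cos φ₁ = cos 17.3° / √8.76 = 0.9548/2.960 = 0.3226.
φ₁ = arccos(0.3226) ≈ 71.2°.

71.2°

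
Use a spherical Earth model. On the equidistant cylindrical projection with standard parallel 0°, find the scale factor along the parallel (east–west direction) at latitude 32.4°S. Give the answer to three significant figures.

1.18

For the equirectangular projection with φ₀ = 0 (plate carrée), h = 1 along meridians and k = sec φ along parallels.
k = 1/cos 32.4° = 1/0.8443 = 1.184.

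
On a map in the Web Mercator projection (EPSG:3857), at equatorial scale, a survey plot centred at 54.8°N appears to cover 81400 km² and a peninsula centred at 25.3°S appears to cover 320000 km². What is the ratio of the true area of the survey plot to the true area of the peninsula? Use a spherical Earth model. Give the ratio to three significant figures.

0.103

On Mercator the areal scale is sec²φ, so true area = apparent × cos²φ.
True area of survey plot: 81400 × cos²(54.8°) = 81400 × 0.3323 = 27050 km².
True area of peninsula: 320000 × cos²(25.3°) = 320000 × 0.8174 = 261600 km².
Ratio = 27050 / 261600 ≈ 0.103.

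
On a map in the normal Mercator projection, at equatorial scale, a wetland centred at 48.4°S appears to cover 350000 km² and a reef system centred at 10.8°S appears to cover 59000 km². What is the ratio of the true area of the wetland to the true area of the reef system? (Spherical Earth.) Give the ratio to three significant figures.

Mercator's areal exaggeration is sec²φ; hence true area = (apparent area) · cos²φ.
True area of wetland: 350000 × cos²(48.4°) = 350000 × 0.4408 = 154300 km².
True area of reef system: 59000 × cos²(10.8°) = 59000 × 0.9649 = 56930 km².
Ratio = 154300 / 56930 ≈ 2.71.

2.71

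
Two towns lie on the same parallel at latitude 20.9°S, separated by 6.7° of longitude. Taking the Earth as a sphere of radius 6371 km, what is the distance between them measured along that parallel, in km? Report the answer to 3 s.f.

696 km

Arc length along a parallel = R cos φ · Δλ (with Δλ in radians).
= 6371 × cos 20.9° × (6.7° × π/180) = 6371 × 0.9342 × 0.1169 ≈ 696 km.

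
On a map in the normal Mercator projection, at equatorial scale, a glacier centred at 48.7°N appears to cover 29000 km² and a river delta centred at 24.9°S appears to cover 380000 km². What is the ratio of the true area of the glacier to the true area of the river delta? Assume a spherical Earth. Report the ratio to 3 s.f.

Since Mercator area scale is 1/cos²φ, the true area equals the apparent area multiplied by cos²φ.
True area of glacier: 29000 × cos²(48.7°) = 29000 × 0.4356 = 12630 km².
True area of river delta: 380000 × cos²(24.9°) = 380000 × 0.8227 = 312600 km².
Ratio = 12630 / 312600 ≈ 0.0404.

0.0404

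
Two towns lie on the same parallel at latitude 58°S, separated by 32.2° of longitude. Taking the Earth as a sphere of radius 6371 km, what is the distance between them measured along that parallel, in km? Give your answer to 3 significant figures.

1900 km

Arc length along a parallel = R cos φ · Δλ (with Δλ in radians).
= 6371 × cos 58° × (32.2° × π/180) = 6371 × 0.5299 × 0.5620 ≈ 1900 km.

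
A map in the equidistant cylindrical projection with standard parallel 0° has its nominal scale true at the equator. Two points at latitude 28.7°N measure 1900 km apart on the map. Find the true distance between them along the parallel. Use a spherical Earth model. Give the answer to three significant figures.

1670 km

Plate carrée maps x = Rλ, y = Rφ. The meridian scale is h = 1 and the parallel scale is k = 1/cos φ = sec φ.
Along the parallel at 28.7°, map distances are exaggerated by k = sec 28.7° = 1.140.
True distance = 1900 / 1.140 = 1900 × cos 28.7° ≈ 1670 km.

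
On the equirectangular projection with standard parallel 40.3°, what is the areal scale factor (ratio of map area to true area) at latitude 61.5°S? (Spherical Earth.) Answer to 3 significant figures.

1.60

In the equirectangular projection with standard parallel φ₀ = 40.3° (x = Rλ cos φ₀, y = Rφ), meridians are true-scale (h = 1) and the parallel scale is k = cos φ₀ / cos φ.
Areal scale = h·k = 1 × cos φ₀ / cos φ; at 61.5°, h = 1.000, k = 1.598, so h·k = 1.598.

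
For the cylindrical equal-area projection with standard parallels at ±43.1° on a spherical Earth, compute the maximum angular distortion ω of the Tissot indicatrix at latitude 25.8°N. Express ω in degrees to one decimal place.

For cylindrical equal-area with standard parallel φ₀, h = cos φ / cos φ₀ and k = cos φ₀ / cos φ, so h·k = 1.
At 25.8°: h = 1.233, k = 0.8110; principal scales a = 1.233, b = 0.8110.
sin(ω/2) = (a − b)/(a + b) = 0.4220/2.044 = 0.2065, so ω = 2 arcsin(0.2065) ≈ 23.8°.

23.8°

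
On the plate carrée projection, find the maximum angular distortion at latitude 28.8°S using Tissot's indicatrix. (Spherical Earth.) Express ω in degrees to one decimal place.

In the plate carrée (x = Rλ, y = Rφ), meridians are true-scale (h = 1) and parallels are stretched by k = sec φ.
At 28.8°: h = 1.000, k = 1.141; principal scales a = 1.141, b = 1.000.
sin(ω/2) = (a − b)/(a + b) = 0.1412/2.141 = 0.06592, so ω = 2 arcsin(0.06592) ≈ 7.6°.

7.6°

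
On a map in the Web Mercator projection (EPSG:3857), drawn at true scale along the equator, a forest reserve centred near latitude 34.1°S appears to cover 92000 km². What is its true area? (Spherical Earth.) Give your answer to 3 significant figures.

For Mercator, h = k = sec φ (a conformal cylindrical projection has a single point scale, 1/cos φ).
Areal scale = k² = sec²φ = 1/cos²(34.1°) = 1/0.8281² = 1.458.
True area = apparent / (areal scale) = 92000 / 1.458 ≈ 63100 km².

63100 km²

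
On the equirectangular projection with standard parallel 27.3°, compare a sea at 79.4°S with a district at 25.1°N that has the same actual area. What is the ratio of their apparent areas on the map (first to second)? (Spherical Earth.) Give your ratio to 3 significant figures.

The equidistant cylindrical projection with φ₀ = 27.3° has h = 1 (meridians true) and k = cos φ₀ / cos φ along parallels.
Areal scale at 79.4°: h·k = 1.000 × 4.831 = 4.831.
Areal scale at 25.1°: h·k = 1.000 × 0.9813 = 0.9813.
Ratio = 4.831/0.9813 ≈ 4.92.

4.92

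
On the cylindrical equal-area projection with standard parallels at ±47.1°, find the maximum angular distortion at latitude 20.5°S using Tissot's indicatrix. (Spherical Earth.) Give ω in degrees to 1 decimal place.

36.0°

For cylindrical equal-area with standard parallel φ₀, h = cos φ / cos φ₀ and k = cos φ₀ / cos φ, so h·k = 1.
At 20.5°: h = 1.376, k = 0.7267; principal scales a = 1.376, b = 0.7267.
sin(ω/2) = (a − b)/(a + b) = 0.6493/2.103 = 0.3088, so ω = 2 arcsin(0.3088) ≈ 36.0°.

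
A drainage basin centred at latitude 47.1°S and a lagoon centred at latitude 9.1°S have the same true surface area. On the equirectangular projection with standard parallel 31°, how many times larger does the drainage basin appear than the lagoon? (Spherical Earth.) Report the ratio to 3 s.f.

The equidistant cylindrical projection with φ₀ = 31° has h = 1 (meridians true) and k = cos φ₀ / cos φ along parallels.
Areal scale at 47.1°: h·k = 1.000 × 1.259 = 1.259.
Areal scale at 9.1°: h·k = 1.000 × 0.8681 = 0.8681.
Ratio = 1.259/0.8681 ≈ 1.45.

1.45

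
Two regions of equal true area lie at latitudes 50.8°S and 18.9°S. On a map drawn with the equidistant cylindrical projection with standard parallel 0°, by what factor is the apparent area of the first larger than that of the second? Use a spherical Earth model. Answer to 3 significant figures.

Plate carrée maps x = Rλ, y = Rφ. The meridian scale is h = 1 and the parallel scale is k = 1/cos φ = sec φ.
Areal scale at 50.8°: h·k = 1.000 × 1.582 = 1.582.
Areal scale at 18.9°: h·k = 1.000 × 1.057 = 1.057.
Ratio = 1.582/1.057 ≈ 1.50.

1.50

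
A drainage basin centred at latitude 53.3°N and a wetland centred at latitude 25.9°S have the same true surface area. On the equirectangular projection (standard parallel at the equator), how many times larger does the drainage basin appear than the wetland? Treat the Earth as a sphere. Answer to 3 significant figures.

1.51

Plate carrée maps x = Rλ, y = Rφ. The meridian scale is h = 1 and the parallel scale is k = 1/cos φ = sec φ.
Areal scale at 53.3°: h·k = 1.000 × 1.673 = 1.673.
Areal scale at 25.9°: h·k = 1.000 × 1.112 = 1.112.
Ratio = 1.673/1.112 ≈ 1.51.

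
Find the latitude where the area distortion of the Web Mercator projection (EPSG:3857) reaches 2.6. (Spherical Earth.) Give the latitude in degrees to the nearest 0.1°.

51.7°

Mercator areal scale is sec²φ.
sec²φ = 2.6  ⇒  cos²φ = 0.3846  ⇒  cos φ = 0.6202.
φ = arccos(0.6202) ≈ 51.7°.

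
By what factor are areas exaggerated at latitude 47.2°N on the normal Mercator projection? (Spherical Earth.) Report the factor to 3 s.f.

Mercator is conformal, so the point scale is isotropic: h = k = sec φ = 1/cos φ.
Areal scale = k² = sec²φ = 1/cos²(47.2°) = 1/0.6794² = 2.166.

2.17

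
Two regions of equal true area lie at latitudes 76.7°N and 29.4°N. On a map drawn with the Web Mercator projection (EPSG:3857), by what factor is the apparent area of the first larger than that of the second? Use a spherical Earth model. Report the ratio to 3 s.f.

14.3

Mercator areal scale is sec²φ.
At 76.7°: sec²(76.7°) = 1/0.2300² = 18.90.
At 29.4°: sec²(29.4°) = 1/0.8712² = 1.317.
Ratio = 18.90/1.317 = cos²(29.4°)/cos²(76.7°) ≈ 14.3.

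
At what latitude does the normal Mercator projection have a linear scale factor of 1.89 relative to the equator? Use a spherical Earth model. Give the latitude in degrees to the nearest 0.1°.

58.1°

Mercator scale is k = sec φ = 1/cos φ.
1/cos φ = 1.89  ⇒  cos φ = 0.5291  ⇒  φ = arccos(0.5291) ≈ 58.1°.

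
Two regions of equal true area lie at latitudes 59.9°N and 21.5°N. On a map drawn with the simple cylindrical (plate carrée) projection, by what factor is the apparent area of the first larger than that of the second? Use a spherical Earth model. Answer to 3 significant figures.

In the plate carrée (x = Rλ, y = Rφ), meridians are true-scale (h = 1) and parallels are stretched by k = sec φ.
Areal scale at 59.9°: h·k = 1.000 × 1.994 = 1.994.
Areal scale at 21.5°: h·k = 1.000 × 1.075 = 1.075.
Ratio = 1.994/1.075 ≈ 1.86.

1.86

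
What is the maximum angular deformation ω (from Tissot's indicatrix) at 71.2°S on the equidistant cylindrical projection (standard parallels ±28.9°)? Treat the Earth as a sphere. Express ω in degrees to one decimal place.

55.0°

With standard parallel φ₀ = 28.9°, the equirectangular projection gives x = Rλ cos φ₀, y = Rφ, so h = 1 and k = cos 28.9° / cos φ.
At 71.2°: h = 1.000, k = 2.717; principal scales a = 2.717, b = 1.000.
sin(ω/2) = (a − b)/(a + b) = 1.717/3.717 = 0.4619, so ω = 2 arcsin(0.4619) ≈ 55.0°.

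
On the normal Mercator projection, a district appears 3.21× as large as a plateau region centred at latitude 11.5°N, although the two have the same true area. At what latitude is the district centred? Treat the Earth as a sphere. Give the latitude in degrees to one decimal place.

56.8°

For equal true areas on Mercator, apparent areas scale as sec²φ, so the ratio is cos²φ₂ / cos²φ₁.
cos²φ₂ / cos²φ₁ = 3.21  ⇒  cos φ₁ = cos 11.5° / √3.21 = 0.9799/1.792 = 0.5469.
φ₁ = arccos(0.5469) ≈ 56.8°.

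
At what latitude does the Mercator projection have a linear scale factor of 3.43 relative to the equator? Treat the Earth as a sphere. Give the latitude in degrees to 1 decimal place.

73.0°

Mercator scale is k = sec φ = 1/cos φ.
1/cos φ = 3.43  ⇒  cos φ = 0.2915  ⇒  φ = arccos(0.2915) ≈ 73.0°.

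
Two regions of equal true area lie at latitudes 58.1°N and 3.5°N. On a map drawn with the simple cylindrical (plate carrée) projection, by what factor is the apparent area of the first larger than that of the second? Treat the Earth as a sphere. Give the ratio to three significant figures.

1.89

For the equirectangular projection with φ₀ = 0 (plate carrée), h = 1 along meridians and k = sec φ along parallels.
Areal scale at 58.1°: h·k = 1.000 × 1.892 = 1.892.
Areal scale at 3.5°: h·k = 1.000 × 1.002 = 1.002.
Ratio = 1.892/1.002 ≈ 1.89.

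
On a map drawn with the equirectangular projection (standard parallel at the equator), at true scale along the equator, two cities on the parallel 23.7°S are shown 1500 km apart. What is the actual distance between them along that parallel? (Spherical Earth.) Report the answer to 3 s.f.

1370 km

Plate carrée maps x = Rλ, y = Rφ. The meridian scale is h = 1 and the parallel scale is k = 1/cos φ = sec φ.
Along the parallel at 23.7°, map distances are exaggerated by k = sec 23.7° = 1.092.
True distance = 1500 / 1.092 = 1500 × cos 23.7° ≈ 1370 km.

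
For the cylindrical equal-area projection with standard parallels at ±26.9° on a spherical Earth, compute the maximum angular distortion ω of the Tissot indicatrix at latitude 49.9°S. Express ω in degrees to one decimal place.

36.6°

For cylindrical equal-area with standard parallel φ₀, h = cos φ / cos φ₀ and k = cos φ₀ / cos φ, so h·k = 1.
At 49.9°: h = 0.7223, k = 1.385; principal scales a = 1.385, b = 0.7223.
sin(ω/2) = (a − b)/(a + b) = 0.6622/2.107 = 0.3143, so ω = 2 arcsin(0.3143) ≈ 36.6°.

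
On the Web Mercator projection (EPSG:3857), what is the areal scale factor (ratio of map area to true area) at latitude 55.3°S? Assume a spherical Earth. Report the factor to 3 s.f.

3.09

For Mercator, h = k = sec φ (a conformal cylindrical projection has a single point scale, 1/cos φ).
Areal scale = k² = sec²φ = 1/cos²(55.3°) = 1/0.5693² = 3.086.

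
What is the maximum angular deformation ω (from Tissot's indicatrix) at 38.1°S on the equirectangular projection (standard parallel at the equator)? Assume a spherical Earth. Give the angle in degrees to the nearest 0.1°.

13.7°

Plate carrée maps x = Rλ, y = Rφ. The meridian scale is h = 1 and the parallel scale is k = 1/cos φ = sec φ.
At 38.1°: h = 1.000, k = 1.271; principal scales a = 1.271, b = 1.000.
sin(ω/2) = (a − b)/(a + b) = 0.2708/2.271 = 0.1192, so ω = 2 arcsin(0.1192) ≈ 13.7°.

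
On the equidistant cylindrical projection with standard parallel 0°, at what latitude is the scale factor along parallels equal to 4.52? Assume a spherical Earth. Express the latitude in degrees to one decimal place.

77.2°

Plate carrée: h = 1, k = sec φ along parallels.
sec φ = 4.52  ⇒  cos φ = 0.2212  ⇒  φ ≈ 77.2°.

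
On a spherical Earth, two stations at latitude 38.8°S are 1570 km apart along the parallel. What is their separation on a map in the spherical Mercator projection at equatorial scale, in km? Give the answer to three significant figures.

For Mercator, h = k = sec φ (a conformal cylindrical projection has a single point scale, 1/cos φ).
Along the parallel, k = sec 38.8° = 1/0.7793 = 1.283.
Map distance = 1570 × 1.283 ≈ 2010 km.

2010 km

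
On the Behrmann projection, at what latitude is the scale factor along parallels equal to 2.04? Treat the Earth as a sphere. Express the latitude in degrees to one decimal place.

Behrmann is a cylindrical equal-area projection with standard parallels at ±30°. For cylindrical equal-area with standard parallel φ₀, h = cos φ / cos φ₀ and k = cos φ₀ / cos φ, so h·k = 1.
k = cos φ₀ / cos φ = 2.04  ⇒  cos φ = cos 30° / 2.04 = 0.4245.
φ = arccos(0.4245) ≈ 64.9°.

64.9°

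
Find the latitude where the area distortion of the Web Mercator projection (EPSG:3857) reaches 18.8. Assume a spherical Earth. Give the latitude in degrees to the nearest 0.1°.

76.7°

Mercator areal scale is sec²φ.
sec²φ = 18.8  ⇒  cos²φ = 0.05319  ⇒  cos φ = 0.2306.
φ = arccos(0.2306) ≈ 76.7°.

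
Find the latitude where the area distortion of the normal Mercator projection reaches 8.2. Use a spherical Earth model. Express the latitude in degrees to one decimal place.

69.6°

Mercator areal scale is sec²φ.
sec²φ = 8.2  ⇒  cos²φ = 0.1220  ⇒  cos φ = 0.3492.
φ = arccos(0.3492) ≈ 69.6°.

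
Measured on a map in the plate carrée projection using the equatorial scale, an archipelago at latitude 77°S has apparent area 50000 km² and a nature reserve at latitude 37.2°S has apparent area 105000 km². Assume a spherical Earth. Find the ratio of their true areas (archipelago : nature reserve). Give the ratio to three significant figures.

On the plate carrée, areal scale = h·k = 1 × sec φ, so true area = apparent × cos φ.
True area of archipelago: 50000 × cos(77°) = 50000 × 0.2250 = 11250 km².
True area of nature reserve: 105000 × cos(37.2°) = 105000 × 0.7965 = 83640 km².
Ratio = 11250 / 83640 ≈ 0.134.

0.134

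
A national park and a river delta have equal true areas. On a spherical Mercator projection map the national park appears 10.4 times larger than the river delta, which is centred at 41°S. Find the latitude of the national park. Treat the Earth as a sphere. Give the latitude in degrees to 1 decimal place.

76.5°

For equal true areas on Mercator, apparent areas scale as sec²φ, so the ratio is cos²φ₂ / cos²φ₁.
cos²φ₂ / cos²φ₁ = 10.4  ⇒  cos φ₁ = cos 41° / √10.4 = 0.7547/3.225 = 0.2340.
φ₁ = arccos(0.2340) ≈ 76.5°.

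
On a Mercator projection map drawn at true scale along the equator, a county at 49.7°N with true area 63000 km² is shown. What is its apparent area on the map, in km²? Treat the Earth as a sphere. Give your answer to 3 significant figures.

For Mercator, h = k = sec φ (a conformal cylindrical projection has a single point scale, 1/cos φ).
Areal scale = k² = sec²φ = 1/cos²(49.7°) = 1/0.6468² = 2.390.
Apparent area = 63000 × 2.390 ≈ 151000 km².

151000 km²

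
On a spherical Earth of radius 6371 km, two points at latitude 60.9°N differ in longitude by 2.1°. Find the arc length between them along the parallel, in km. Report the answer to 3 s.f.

Arc length along a parallel = R cos φ · Δλ (with Δλ in radians).
= 6371 × cos 60.9° × (2.1° × π/180) = 6371 × 0.4863 × 0.03665 ≈ 114 km.

114 km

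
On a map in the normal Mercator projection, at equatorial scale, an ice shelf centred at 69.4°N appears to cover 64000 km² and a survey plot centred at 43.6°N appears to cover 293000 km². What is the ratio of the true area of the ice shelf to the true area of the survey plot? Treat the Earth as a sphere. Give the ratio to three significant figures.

0.0516

On Mercator the areal scale is sec²φ, so true area = apparent × cos²φ.
True area of ice shelf: 64000 × cos²(69.4°) = 64000 × 0.1238 = 7923 km².
True area of survey plot: 293000 × cos²(43.6°) = 293000 × 0.5244 = 153700 km².
Ratio = 7923 / 153700 ≈ 0.0516.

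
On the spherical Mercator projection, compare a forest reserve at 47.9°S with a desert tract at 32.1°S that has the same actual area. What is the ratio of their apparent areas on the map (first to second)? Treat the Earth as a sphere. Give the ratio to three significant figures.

1.60

Mercator areal scale is sec²φ.
At 47.9°: sec²(47.9°) = 1/0.6704² = 2.225.
At 32.1°: sec²(32.1°) = 1/0.8471² = 1.394.
Ratio = 2.225/1.394 = cos²(32.1°)/cos²(47.9°) ≈ 1.60.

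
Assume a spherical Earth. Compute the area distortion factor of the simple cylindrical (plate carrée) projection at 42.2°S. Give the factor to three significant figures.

1.35

For the equirectangular projection with φ₀ = 0 (plate carrée), h = 1 along meridians and k = sec φ along parallels.
Areal scale = h·k = 1 × sec φ; at 42.2°, h = 1.000, k = 1.350, so h·k = 1.350.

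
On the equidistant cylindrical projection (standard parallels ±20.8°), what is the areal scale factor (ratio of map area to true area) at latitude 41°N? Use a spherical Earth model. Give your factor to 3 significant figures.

The equidistant cylindrical projection with φ₀ = 20.8° has h = 1 (meridians true) and k = cos φ₀ / cos φ along parallels.
Areal scale = h·k = 1 × cos φ₀ / cos φ; at 41°, h = 1.000, k = 1.239, so h·k = 1.239.

1.24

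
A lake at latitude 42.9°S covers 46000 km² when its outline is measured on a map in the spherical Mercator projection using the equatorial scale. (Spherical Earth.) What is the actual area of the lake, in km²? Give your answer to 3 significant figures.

For Mercator, h = k = sec φ (a conformal cylindrical projection has a single point scale, 1/cos φ).
Areal scale = k² = sec²φ = 1/cos²(42.9°) = 1/0.7325² = 1.864.
True area = apparent / (areal scale) = 46000 / 1.864 ≈ 24700 km².

24700 km²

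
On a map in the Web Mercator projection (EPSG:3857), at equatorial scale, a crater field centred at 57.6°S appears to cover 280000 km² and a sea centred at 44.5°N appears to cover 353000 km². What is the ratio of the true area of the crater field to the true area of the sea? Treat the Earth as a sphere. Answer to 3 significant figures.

Mercator's areal exaggeration is sec²φ; hence true area = (apparent area) · cos²φ.
True area of crater field: 280000 × cos²(57.6°) = 280000 × 0.2871 = 80390 km².
True area of sea: 353000 × cos²(44.5°) = 353000 × 0.5087 = 179600 km².
Ratio = 80390 / 179600 ≈ 0.448.

0.448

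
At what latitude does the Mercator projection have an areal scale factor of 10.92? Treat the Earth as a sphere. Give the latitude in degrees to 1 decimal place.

72.4°

Mercator areal scale is sec²φ.
sec²φ = 10.92  ⇒  cos²φ = 0.09158  ⇒  cos φ = 0.3026.
φ = arccos(0.3026) ≈ 72.4°.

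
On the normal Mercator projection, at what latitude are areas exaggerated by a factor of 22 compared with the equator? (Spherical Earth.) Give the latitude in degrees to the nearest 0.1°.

77.7°

Mercator areal scale is sec²φ.
sec²φ = 22  ⇒  cos²φ = 0.04545  ⇒  cos φ = 0.2132.
φ = arccos(0.2132) ≈ 77.7°.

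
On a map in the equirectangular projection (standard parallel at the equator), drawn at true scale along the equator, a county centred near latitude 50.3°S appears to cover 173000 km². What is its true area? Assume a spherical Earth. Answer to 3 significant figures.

111000 km²

Plate carrée maps x = Rλ, y = Rφ. The meridian scale is h = 1 and the parallel scale is k = 1/cos φ = sec φ.
Areal scale = h·k = 1 × sec φ; at 50.3°, h = 1.000, k = 1.566, so h·k = 1.566.
True area = apparent / (areal scale) = 173000 / 1.566 ≈ 111000 km².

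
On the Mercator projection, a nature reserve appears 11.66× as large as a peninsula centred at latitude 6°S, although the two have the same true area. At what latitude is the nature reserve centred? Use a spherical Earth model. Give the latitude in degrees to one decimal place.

73.1°

Mercator areal scale is sec²φ, so apparent-area ratio = sec²φ₁ / sec²φ₂ = cos²φ₂ / cos²φ₁.
cos²φ₂ / cos²φ₁ = 11.66  ⇒  cos φ₁ = cos 6° / √11.66 = 0.9945/3.415 = 0.2912.
φ₁ = arccos(0.2912) ≈ 73.1°.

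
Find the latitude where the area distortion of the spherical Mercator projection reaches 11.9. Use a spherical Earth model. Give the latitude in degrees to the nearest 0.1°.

73.1°

Mercator areal scale is sec²φ.
sec²φ = 11.9  ⇒  cos²φ = 0.08403  ⇒  cos φ = 0.2899.
φ = arccos(0.2899) ≈ 73.1°.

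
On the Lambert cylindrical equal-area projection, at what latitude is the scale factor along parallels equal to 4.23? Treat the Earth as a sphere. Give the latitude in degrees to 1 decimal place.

76.3°

The Lambert cylindrical equal-area projection is the cylindrical equal-area projection with its standard parallel at the equator (φ₀ = 0). A cylindrical equal-area projection with standard parallel φ₀ has meridian scale h = cos φ / cos φ₀ and parallel scale k = cos φ₀ / cos φ (so areas are preserved, h·k = 1).
k = cos φ₀ / cos φ = 4.23  ⇒  cos φ = cos 0° / 4.23 = 0.2364.
φ = arccos(0.2364) ≈ 76.3°.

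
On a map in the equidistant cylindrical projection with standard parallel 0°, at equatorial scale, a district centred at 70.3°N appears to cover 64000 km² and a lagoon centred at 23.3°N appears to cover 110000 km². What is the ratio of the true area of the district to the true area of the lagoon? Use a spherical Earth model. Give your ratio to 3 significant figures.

0.214

On the plate carrée, areal scale = h·k = 1 × sec φ, so true area = apparent × cos φ.
True area of district: 64000 × cos(70.3°) = 64000 × 0.3371 = 21570 km².
True area of lagoon: 110000 × cos(23.3°) = 110000 × 0.9184 = 101000 km².
Ratio = 21570 / 101000 ≈ 0.214.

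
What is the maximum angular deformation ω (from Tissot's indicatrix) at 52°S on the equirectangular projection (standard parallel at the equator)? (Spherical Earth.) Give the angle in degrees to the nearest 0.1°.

27.5°

Plate carrée maps x = Rλ, y = Rφ. The meridian scale is h = 1 and the parallel scale is k = 1/cos φ = sec φ.
At 52°: h = 1.000, k = 1.624; principal scales a = 1.624, b = 1.000.
sin(ω/2) = (a − b)/(a + b) = 0.6243/2.624 = 0.2379, so ω = 2 arcsin(0.2379) ≈ 27.5°.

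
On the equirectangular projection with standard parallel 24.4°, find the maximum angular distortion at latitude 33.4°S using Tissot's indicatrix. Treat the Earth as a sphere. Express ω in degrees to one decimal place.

With standard parallel φ₀ = 24.4°, the equirectangular projection gives x = Rλ cos φ₀, y = Rφ, so h = 1 and k = cos 24.4° / cos φ.
At 33.4°: h = 1.000, k = 1.091; principal scales a = 1.091, b = 1.000.
sin(ω/2) = (a − b)/(a + b) = 0.09084/2.091 = 0.04345, so ω = 2 arcsin(0.04345) ≈ 5.0°.

5.0°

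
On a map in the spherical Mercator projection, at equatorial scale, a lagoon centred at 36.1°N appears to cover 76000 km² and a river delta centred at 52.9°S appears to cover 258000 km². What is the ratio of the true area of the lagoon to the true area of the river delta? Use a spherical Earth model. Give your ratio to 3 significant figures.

0.529

On Mercator the areal scale is sec²φ, so true area = apparent × cos²φ.
True area of lagoon: 76000 × cos²(36.1°) = 76000 × 0.6528 = 49620 km².
True area of river delta: 258000 × cos²(52.9°) = 258000 × 0.3639 = 93880 km².
Ratio = 49620 / 93880 ≈ 0.529.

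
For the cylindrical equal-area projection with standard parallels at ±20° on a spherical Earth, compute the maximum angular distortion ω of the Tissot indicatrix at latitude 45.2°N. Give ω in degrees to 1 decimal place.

Cylindrical equal-area (φ₀ = 20°): h = cos φ / cos 20° along meridians, k = cos 20° / cos φ along parallels; h·k = 1.
At 45.2°: h = 0.7499, k = 1.334; principal scales a = 1.334, b = 0.7499.
sin(ω/2) = (a − b)/(a + b) = 0.5837/2.083 = 0.2802, so ω = 2 arcsin(0.2802) ≈ 32.5°.

32.5°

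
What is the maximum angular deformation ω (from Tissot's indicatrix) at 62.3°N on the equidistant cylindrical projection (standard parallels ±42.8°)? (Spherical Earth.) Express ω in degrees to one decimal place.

25.9°

The equidistant cylindrical projection with φ₀ = 42.8° has h = 1 (meridians true) and k = cos φ₀ / cos φ along parallels.
At 62.3°: h = 1.000, k = 1.578; principal scales a = 1.578, b = 1.000.
sin(ω/2) = (a − b)/(a + b) = 0.5784/2.578 = 0.2243, so ω = 2 arcsin(0.2243) ≈ 25.9°.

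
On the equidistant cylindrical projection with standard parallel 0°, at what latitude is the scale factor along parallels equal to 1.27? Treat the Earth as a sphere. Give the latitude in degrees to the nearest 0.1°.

38.1°

Plate carrée: h = 1, k = sec φ along parallels.
sec φ = 1.27  ⇒  cos φ = 0.7874  ⇒  φ ≈ 38.1°.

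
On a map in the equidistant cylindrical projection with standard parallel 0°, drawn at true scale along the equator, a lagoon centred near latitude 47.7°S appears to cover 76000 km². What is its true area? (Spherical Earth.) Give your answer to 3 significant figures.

Plate carrée maps x = Rλ, y = Rφ. The meridian scale is h = 1 and the parallel scale is k = 1/cos φ = sec φ.
Areal scale = h·k = 1 × sec φ; at 47.7°, h = 1.000, k = 1.486, so h·k = 1.486.
True area = apparent / (areal scale) = 76000 / 1.486 ≈ 51100 km².

51100 km²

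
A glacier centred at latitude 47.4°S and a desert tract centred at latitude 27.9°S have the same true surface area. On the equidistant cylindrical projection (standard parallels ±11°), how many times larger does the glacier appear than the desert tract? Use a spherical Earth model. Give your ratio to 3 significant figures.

In the equirectangular projection with standard parallel φ₀ = 11° (x = Rλ cos φ₀, y = Rφ), meridians are true-scale (h = 1) and the parallel scale is k = cos φ₀ / cos φ.
Areal scale at 47.4°: h·k = 1.000 × 1.450 = 1.450.
Areal scale at 27.9°: h·k = 1.000 × 1.111 = 1.111.
Ratio = 1.450/1.111 ≈ 1.31.

1.31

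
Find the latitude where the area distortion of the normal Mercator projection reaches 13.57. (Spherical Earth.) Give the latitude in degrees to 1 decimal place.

Mercator areal scale is sec²φ.
sec²φ = 13.57  ⇒  cos²φ = 0.07369  ⇒  cos φ = 0.2715.
φ = arccos(0.2715) ≈ 74.2°.

74.2°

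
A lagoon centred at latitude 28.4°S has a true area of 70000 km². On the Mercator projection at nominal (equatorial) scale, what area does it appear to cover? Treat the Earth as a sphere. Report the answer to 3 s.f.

90500 km²

For Mercator, h = k = sec φ (a conformal cylindrical projection has a single point scale, 1/cos φ).
Areal scale = k² = sec²φ = 1/cos²(28.4°) = 1/0.8796² = 1.292.
Apparent area = 70000 × 1.292 ≈ 90500 km².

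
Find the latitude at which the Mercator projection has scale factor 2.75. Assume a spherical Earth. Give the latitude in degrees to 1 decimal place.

68.7°

Mercator scale is k = sec φ = 1/cos φ.
1/cos φ = 2.75  ⇒  cos φ = 0.3636  ⇒  φ = arccos(0.3636) ≈ 68.7°.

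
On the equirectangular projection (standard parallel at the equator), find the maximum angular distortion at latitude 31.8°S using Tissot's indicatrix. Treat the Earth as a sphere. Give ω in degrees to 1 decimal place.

9.3°

For the equirectangular projection with φ₀ = 0 (plate carrée), h = 1 along meridians and k = sec φ along parallels.
At 31.8°: h = 1.000, k = 1.177; principal scales a = 1.177, b = 1.000.
sin(ω/2) = (a − b)/(a + b) = 0.1766/2.177 = 0.08114, so ω = 2 arcsin(0.08114) ≈ 9.3°.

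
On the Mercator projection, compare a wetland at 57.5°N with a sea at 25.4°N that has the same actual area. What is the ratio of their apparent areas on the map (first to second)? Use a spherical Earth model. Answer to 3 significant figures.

Mercator areal scale is sec²φ.
At 57.5°: sec²(57.5°) = 1/0.5373² = 3.464.
At 25.4°: sec²(25.4°) = 1/0.9033² = 1.225.
Ratio = 3.464/1.225 = cos²(25.4°)/cos²(57.5°) ≈ 2.83.

2.83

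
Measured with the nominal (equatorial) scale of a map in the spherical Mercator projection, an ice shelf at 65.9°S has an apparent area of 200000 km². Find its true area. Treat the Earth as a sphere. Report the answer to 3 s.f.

33300 km²

The Mercator projection is conformal; its linear scale factor is the same in every direction and equals sec φ = 1/cos φ.
Areal scale = k² = sec²φ = 1/cos²(65.9°) = 1/0.4083² = 5.998.
True area = apparent / (areal scale) = 200000 / 5.998 ≈ 33300 km².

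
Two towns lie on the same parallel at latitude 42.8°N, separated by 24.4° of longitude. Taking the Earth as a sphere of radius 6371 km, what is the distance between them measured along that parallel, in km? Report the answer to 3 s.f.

Arc length along a parallel = R cos φ · Δλ (with Δλ in radians).
= 6371 × cos 42.8° × (24.4° × π/180) = 6371 × 0.7337 × 0.4259 ≈ 1990 km.

1990 km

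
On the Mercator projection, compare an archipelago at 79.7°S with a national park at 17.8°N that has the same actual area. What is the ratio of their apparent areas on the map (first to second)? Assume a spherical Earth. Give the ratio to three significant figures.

On Mercator, area is exaggerated by sec²φ = 1/cos²φ.
At 79.7°: sec²(79.7°) = 1/0.1788² = 31.28.
At 17.8°: sec²(17.8°) = 1/0.9521² = 1.103.
Ratio = 31.28/1.103 = cos²(17.8°)/cos²(79.7°) ≈ 28.4.

28.4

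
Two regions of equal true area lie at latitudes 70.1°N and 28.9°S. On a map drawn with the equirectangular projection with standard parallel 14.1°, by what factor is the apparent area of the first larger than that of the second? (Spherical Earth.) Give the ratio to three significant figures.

In the equirectangular projection with standard parallel φ₀ = 14.1° (x = Rλ cos φ₀, y = Rφ), meridians are true-scale (h = 1) and the parallel scale is k = cos φ₀ / cos φ.
Areal scale at 70.1°: h·k = 1.000 × 2.849 = 2.849.
Areal scale at 28.9°: h·k = 1.000 × 1.108 = 1.108.
Ratio = 2.849/1.108 ≈ 2.57.

2.57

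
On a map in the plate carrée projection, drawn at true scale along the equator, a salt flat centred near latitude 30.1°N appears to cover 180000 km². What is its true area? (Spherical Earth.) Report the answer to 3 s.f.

In the plate carrée (x = Rλ, y = Rφ), meridians are true-scale (h = 1) and parallels are stretched by k = sec φ.
Areal scale = h·k = 1 × sec φ; at 30.1°, h = 1.000, k = 1.156, so h·k = 1.156.
True area = apparent / (areal scale) = 180000 / 1.156 ≈ 156000 km².

156000 km²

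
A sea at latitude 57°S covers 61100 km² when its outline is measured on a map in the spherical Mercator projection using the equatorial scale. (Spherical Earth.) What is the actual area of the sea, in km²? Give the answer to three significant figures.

18100 km²

For Mercator, h = k = sec φ (a conformal cylindrical projection has a single point scale, 1/cos φ).
Areal scale = k² = sec²φ = 1/cos²(57°) = 1/0.5446² = 3.371.
True area = apparent / (areal scale) = 61100 / 3.371 ≈ 18100 km².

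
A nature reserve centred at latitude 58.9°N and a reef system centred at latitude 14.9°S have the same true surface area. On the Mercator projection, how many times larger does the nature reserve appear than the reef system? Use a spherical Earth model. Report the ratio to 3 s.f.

3.50

Mercator areal scale is sec²φ.
At 58.9°: sec²(58.9°) = 1/0.5165² = 3.748.
At 14.9°: sec²(14.9°) = 1/0.9664² = 1.071.
Ratio = 3.748/1.071 = cos²(14.9°)/cos²(58.9°) ≈ 3.50.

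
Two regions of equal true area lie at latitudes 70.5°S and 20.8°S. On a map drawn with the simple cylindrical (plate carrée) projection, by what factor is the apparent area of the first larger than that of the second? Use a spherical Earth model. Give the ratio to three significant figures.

2.80

In the plate carrée (x = Rλ, y = Rφ), meridians are true-scale (h = 1) and parallels are stretched by k = sec φ.
Areal scale at 70.5°: h·k = 1.000 × 2.996 = 2.996.
Areal scale at 20.8°: h·k = 1.000 × 1.070 = 1.070.
Ratio = 2.996/1.070 ≈ 2.80.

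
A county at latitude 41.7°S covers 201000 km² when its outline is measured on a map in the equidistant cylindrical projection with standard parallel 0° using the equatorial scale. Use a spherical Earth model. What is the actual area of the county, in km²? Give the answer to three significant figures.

In the plate carrée (x = Rλ, y = Rφ), meridians are true-scale (h = 1) and parallels are stretched by k = sec φ.
Areal scale = h·k = 1 × sec φ; at 41.7°, h = 1.000, k = 1.339, so h·k = 1.339.
True area = apparent / (areal scale) = 201000 / 1.339 ≈ 150000 km².

150000 km²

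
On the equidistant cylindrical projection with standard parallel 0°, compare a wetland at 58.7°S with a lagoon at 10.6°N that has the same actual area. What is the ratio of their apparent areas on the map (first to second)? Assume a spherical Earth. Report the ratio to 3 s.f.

Plate carrée maps x = Rλ, y = Rφ. The meridian scale is h = 1 and the parallel scale is k = 1/cos φ = sec φ.
Areal scale at 58.7°: h·k = 1.000 × 1.925 = 1.925.
Areal scale at 10.6°: h·k = 1.000 × 1.017 = 1.017.
Ratio = 1.925/1.017 ≈ 1.89.

1.89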